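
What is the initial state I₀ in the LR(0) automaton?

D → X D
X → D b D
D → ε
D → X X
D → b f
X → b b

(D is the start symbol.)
First, augment the grammar with D' → D
I₀ = CLOSURE({ [D' → . D] }):
  [D' → . D] has the dot before D: add [D → . X D], [D → .], [D → . X X], [D → . b f]
  [D → . X D] has the dot before X: add [X → . D b D], [X → . b b]
No further items can be added.

I₀ = { [D → . X D], [D → . X X], [D → . b f], [D → .], [D' → . D], [X → . D b D], [X → . b b] }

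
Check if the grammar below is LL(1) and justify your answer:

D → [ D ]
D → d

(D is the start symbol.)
Yes, the grammar is LL(1).

For D:
  PREDICT(D → '[' D ']') = { '[' }
  PREDICT(D → d) = { 'd' }

All predict sets are disjoint. The grammar IS LL(1).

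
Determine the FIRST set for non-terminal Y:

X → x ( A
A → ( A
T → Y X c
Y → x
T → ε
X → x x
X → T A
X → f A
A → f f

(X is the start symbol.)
{ 'x' }

From Y → x:
  - x is a terminal: add 'x' and stop

Collecting: FIRST(Y) = { 'x' }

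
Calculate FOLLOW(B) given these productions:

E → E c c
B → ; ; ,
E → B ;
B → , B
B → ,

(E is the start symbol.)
{ ';' }

In E → B ;: B is followed by ';', add FIRST(';') \ {ε} = { ';' }
In B → , B: B is at the end; this adds FOLLOW(B) to itself — nothing new

Taking the union: FOLLOW(B) = { ';' }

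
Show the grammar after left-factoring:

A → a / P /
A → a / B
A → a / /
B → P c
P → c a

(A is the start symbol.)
A → a / A'
A' → P /
A' → B
A' → /
B → P c
P → c a

Left-factoring transforms A → αβ₁ | αβ₂ into A → αA' and A' → β₁ | β₂
(α is the longest common prefix among the alternatives). Repeat until
no nonterminal has two alternatives with a common prefix.

Round 1: A has alternatives sharing prefix 'a /'. Introduce A': A → a / A'
  Add: A' → P /
  Add: A' → B
  Add: A' → /

No remaining common prefixes — done.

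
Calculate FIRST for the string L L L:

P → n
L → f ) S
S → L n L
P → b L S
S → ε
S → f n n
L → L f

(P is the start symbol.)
{ 'f' }

FIRST sets of the non-terminals involved (from the grammar, by fixed-point iteration):
  FIRST(L) = { 'f' }

To compute FIRST(L L L), process the symbols left to right:
Symbol L is a non-terminal. Add FIRST(L) \ {ε} = { 'f' }
L is not nullable (ε ∉ FIRST(L)), so stop here.
FIRST(L L L) = { 'f' }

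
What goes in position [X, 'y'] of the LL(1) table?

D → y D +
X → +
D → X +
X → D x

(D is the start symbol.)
To find M[X, 'y'], we find productions for X where 'y' is in the predict set (PREDICT(N → α) = (FIRST(α) \ {ε}) ∪ (FOLLOW(N) if α ⇒* ε)).

Relevant sets:
  FIRST(D) = { '+', 'y' }

X → +: PREDICT = { '+' }
X → D x: PREDICT = { '+', 'y' }
  'y' is in predict set, so this production goes in M[X, 'y']

M[X, 'y'] = X → D x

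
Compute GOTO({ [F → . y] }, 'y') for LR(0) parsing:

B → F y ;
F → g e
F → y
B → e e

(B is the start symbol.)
{ [F → y .] }

GOTO(I, 'y') = CLOSURE({ [A → αX.β] : [A → α.Xβ] ∈ I, X = 'y' })

Items with dot before 'y', with the dot advanced:
  [F → . y] → [F → y .]
Closure adds nothing (no advanced item has the dot before a non-terminal).

GOTO = { [F → y .] }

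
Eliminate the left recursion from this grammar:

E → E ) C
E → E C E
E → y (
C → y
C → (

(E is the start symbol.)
E → y ( E'
E' → ) C E'
E' → C E E'
E' → ε
C → y
C → (

E is directly left-recursive. The standard transformation for
  A → A α₁ | ... | A α_m | β₁ | ... | β_n
is
  A  → β₁ A' | ... | β_n A'
  A' → α₁ A' | ... | α_m A' | ε

E → y ( becomes E → y ( E'
E → E ) C becomes E' → ) C E'
E → E C E becomes E' → C E E'
Add E' → ε

Productions for other non-terminals are unchanged:
  C → y
  C → (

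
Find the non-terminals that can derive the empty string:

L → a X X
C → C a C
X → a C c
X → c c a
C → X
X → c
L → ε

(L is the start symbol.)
A non-terminal is nullable if it can derive ε (the empty string): either it has an ε-production, or it has a production whose right-hand side consists entirely of nullable non-terminals.

ε-productions: L → ε
So L is immediately nullable.
No further non-terminal can be added: every production for the remaining non-terminals contains a terminal or a non-nullable non-terminal.
Nullable = { 'L' }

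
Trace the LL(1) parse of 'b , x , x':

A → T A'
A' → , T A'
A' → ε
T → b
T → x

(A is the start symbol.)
LL(1) parsing maintains a stack (initially the start symbol over $) and the input. At each step: if the stack top is a terminal, match it against the current input token; if it is a non-terminal N, replace it with the RHS of M[N, lookahead] (the unique production whose predict set contains the lookahead).

Stack is shown with the top on the left.

Stack     Input        Action
-----------------------------
A $       b , x , x $  output A → T A'
T A' $    b , x , x $  output T → b
b A' $    b , x , x $  match 'b'
A' $      , x , x $    output A' → , T A'
, T A' $  , x , x $    match ','
T A' $    x , x $      output T → x
x A' $    x , x $      match 'x'
A' $      , x $        output A' → , T A'
, T A' $  , x $        match ','
T A' $    x $          output T → x
x A' $    x $          match 'x'
A' $      $            output A' → ε
$         $            accept

The string is accepted.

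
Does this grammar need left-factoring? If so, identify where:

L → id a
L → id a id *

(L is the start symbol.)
Left-factoring is needed when two productions for the same non-terminal
share a common prefix on the right-hand side.

Productions for L:
  L → id a
  L → id a id *

Found common prefix 'id a' in productions for L

Answer: Yes, L has productions with common prefix 'id a'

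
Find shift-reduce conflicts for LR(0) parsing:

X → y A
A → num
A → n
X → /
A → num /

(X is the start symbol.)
A shift-reduce conflict occurs when an LR(0) state has both:
  - a complete (reduce) item [A → α .] (dot at the end), and
  - a shift item [B → β . c γ] (dot before a terminal).

Augment with X' → X and build the canonical LR(0) collection (I0 = CLOSURE({[X' → . X]}), then GOTO on every symbol after a dot until no new states appear). It has 8 states:
  I0: { [X → . /], [X → . y A], [X' → . X] }  — shift
  I1: { [X → / .] }  — reduce
  I2: { [X' → X .] }  — accept
  I3: { [A → . n], [A → . num /], [A → . num], [X → y . A] }  — shift
  I4: { [X → y A .] }  — reduce
  I5: { [A → n .] }  — reduce
  I6: { [A → num . /], [A → num .] }  — shift, reduce
  I7: { [A → num / .] }  — reduce

I6 contains reduce item [A → num .] and shift item [A → num . /] — shift-reduce conflict.

Answer: Yes — I6: [A → num .] vs [A → num . /]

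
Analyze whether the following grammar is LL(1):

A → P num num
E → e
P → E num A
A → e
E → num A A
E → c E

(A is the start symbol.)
A grammar is LL(1) if for each non-terminal N with multiple productions, the predict sets of those productions are pairwise disjoint, where PREDICT(N → α) = (FIRST(α) \ {ε}) ∪ (FOLLOW(N) if α ⇒* ε).

Relevant sets:
  FIRST(P) = { 'c', 'e', 'num' }

For A:
  PREDICT(A → P num num) = { 'c', 'e', 'num' }
  PREDICT(A → e) = { 'e' }
For E:
  PREDICT(E → e) = { 'e' }
  PREDICT(E → num A A) = { 'num' }
  PREDICT(E → c E) = { 'c' }
P has a single production, so nothing to check there.

Conflict found: Predict set conflict for A: { 'e' }
The grammar is NOT LL(1).

Answer: No. Predict set conflict for A: { 'e' }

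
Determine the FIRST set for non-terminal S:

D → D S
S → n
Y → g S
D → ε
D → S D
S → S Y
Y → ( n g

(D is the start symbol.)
From S → n:
  - n is a terminal: add 'n' and stop
From S → S Y:
  - S is the symbol being defined: contributes nothing new
    S is not nullable, so stop

Collecting: FIRST(S) = { 'n' }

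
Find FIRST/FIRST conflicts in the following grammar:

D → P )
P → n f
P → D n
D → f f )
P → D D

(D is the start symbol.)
Yes. D → P ')' / D → f f ')' on { 'f' }; P → n f / P → D n on { 'n' }; P → n f / P → D D on { 'n' }; P → D n / P → D D on { 'f', 'n' }

A FIRST/FIRST conflict occurs when two productions N → α and N → β for the same non-terminal have FIRST(α) ∩ FIRST(β) ≠ ∅ (with ε ∈ FIRST of a nullable right-hand side, so two nullable alternatives also conflict).

FIRST sets of the non-terminals at (or reachable through a nullable prefix from) the front of some alternative:
  FIRST(P) = { 'f', 'n' }
  FIRST(D) = { 'f', 'n' }

Productions for D:
  D → P ): FIRST = { 'f', 'n' }
  D → f f ): FIRST = { 'f' }
Productions for P:
  P → n f: FIRST = { 'n' }
  P → D n: FIRST = { 'f', 'n' }
  P → D D: FIRST = { 'f', 'n' }

Conflict for D: D → P ) and D → f f )
  Overlap: { 'f' }
Conflict for P: P → n f and P → D n
  Overlap: { 'n' }
Conflict for P: P → n f and P → D D
  Overlap: { 'n' }
Conflict for P: P → D n and P → D D
  Overlap: { 'f', 'n' }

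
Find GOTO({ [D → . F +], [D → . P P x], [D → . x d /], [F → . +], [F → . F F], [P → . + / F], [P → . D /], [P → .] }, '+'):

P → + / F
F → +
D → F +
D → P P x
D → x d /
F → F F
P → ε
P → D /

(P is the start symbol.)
{ [F → + .], [P → + . / F] }

GOTO(I, '+') = CLOSURE({ [A → αX.β] : [A → α.Xβ] ∈ I, X = '+' })

Items with dot before '+', with the dot advanced:
  [F → . +] → [F → + .]
  [P → . + / F] → [P → + . / F]
Closure adds nothing (no advanced item has the dot before a non-terminal).

GOTO = { [F → + .], [P → + . / F] }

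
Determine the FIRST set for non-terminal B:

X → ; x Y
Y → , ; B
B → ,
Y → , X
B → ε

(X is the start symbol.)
{ ',', ε }

To compute FIRST(B), examine every production with B on the left-hand side, reading each right-hand side left to right until a non-nullable symbol is reached.

From B → ,:
  - ',' is a terminal: add ',' and stop
From B → ε:
  - ε-production, so ε ∈ FIRST(B)

Collecting: FIRST(B) = { ',', ε }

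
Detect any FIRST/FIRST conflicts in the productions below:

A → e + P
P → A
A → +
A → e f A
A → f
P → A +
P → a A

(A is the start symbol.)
FIRST sets of the non-terminals at (or reachable through a nullable prefix from) the front of some alternative:
  FIRST(A) = { '+', 'e', 'f' }

Productions for A:
  A → e + P: FIRST = { 'e' }
  A → +: FIRST = { '+' }
  A → e f A: FIRST = { 'e' }
  A → f: FIRST = { 'f' }
Productions for P:
  P → A: FIRST = { '+', 'e', 'f' }
  P → A +: FIRST = { '+', 'e', 'f' }
  P → a A: FIRST = { 'a' }

Conflict for A: A → e + P and A → e f A
  Overlap: { 'e' }
Conflict for P: P → A and P → A +
  Overlap: { '+', 'e', 'f' }

Answer: Yes. A → e '+' P / A → e f A on { 'e' }; P → A / P → A '+' on { '+', 'e', 'f' }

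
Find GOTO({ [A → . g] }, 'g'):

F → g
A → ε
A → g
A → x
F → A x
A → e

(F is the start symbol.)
GOTO(I, 'g') = CLOSURE({ [A → αX.β] : [A → α.Xβ] ∈ I, X = 'g' })

Items with dot before 'g', with the dot advanced:
  [A → . g] → [A → g .]
Closure adds nothing (no advanced item has the dot before a non-terminal).

GOTO = { [A → g .] }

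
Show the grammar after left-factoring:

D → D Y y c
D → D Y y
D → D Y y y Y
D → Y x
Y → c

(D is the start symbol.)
Left-factoring transforms A → αβ₁ | αβ₂ into A → αA' and A' → β₁ | β₂
(α is the longest common prefix among the alternatives). Repeat until
no nonterminal has two alternatives with a common prefix.

Round 1: D has alternatives sharing prefix 'D Y y'. Introduce D': D → D Y y D'
  Add: D' → c
  Add: D' → ε
  Add: D' → y Y

No remaining common prefixes — done.

Resulting grammar:
D → D Y y D'
D' → c
D' → ε
D' → y Y
D → Y x
Y → c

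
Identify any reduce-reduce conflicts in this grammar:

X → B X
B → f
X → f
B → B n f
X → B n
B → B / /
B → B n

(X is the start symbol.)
Augment with X' → X and build the canonical LR(0) collection (I0 = CLOSURE({[X' → . X]}), then GOTO on every symbol after a dot until no new states appear). It has 9 states:
  I0: { [B → . B / /], [B → . B n f], [B → . B n], [B → . f], [X → . B X], [X → . B n], [X → . f], [X' → . X] }  — shift
  I1: { [B → . B / /], [B → . B n f], [B → . B n], [B → . f], [B → B . / /], [B → B . n f], [B → B . n], [X → . B X], [X → . B n], [X → . f], [X → B . X], [X → B . n] }  — shift
  I2: { [X' → X .] }  — accept
  I3: { [B → f .], [X → f .] }  — 2 reduces
  I4: { [B → B / . /] }  — shift
  I5: { [X → B X .] }  — reduce
  I6: { [B → B n . f], [B → B n .], [X → B n .] }  — shift, 2 reduces
  I7: { [B → B n f .] }  — reduce
  I8: { [B → B / / .] }  — reduce

I3 contains complete items [B → f .], [X → f .] — reduce-reduce conflict.
I6 contains complete items [B → B n .], [X → B n .] — reduce-reduce conflict.

Answer: Yes — I3: [B → f .] vs [X → f .]; I6: [B → B n .] vs [X → B n .]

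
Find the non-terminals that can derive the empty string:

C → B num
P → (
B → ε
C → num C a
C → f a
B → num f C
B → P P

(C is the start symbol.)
ε-productions: B → ε
So B is immediately nullable.
No further non-terminal can be added: every production for the remaining non-terminals contains a terminal or a non-nullable non-terminal.
Nullable = { 'B' }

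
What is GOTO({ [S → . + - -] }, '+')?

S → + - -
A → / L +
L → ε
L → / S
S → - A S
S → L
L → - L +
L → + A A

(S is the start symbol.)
GOTO(I, '+') = CLOSURE({ [A → αX.β] : [A → α.Xβ] ∈ I, X = '+' })

Items with dot before '+', with the dot advanced:
  [S → . + - -] → [S → + . - -]
Closure adds nothing (no advanced item has the dot before a non-terminal).

GOTO = { [S → + . - -] }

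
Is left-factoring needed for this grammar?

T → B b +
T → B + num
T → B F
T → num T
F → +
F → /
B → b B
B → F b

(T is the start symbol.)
Yes, T has productions with common prefix 'B'

Left-factoring is needed when two productions for the same non-terminal
share a common prefix on the right-hand side.

Productions for T:
  T → B b +
  T → B + num
  T → B F
  T → num T
Productions for F:
  F → +
  F → /
Productions for B:
  B → b B
  B → F b

Found common prefix 'B' in productions for T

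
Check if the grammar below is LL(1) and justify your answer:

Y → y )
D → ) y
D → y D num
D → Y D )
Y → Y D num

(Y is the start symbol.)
No. Predict set conflict for Y: { 'y' }

A grammar is LL(1) if for each non-terminal N with multiple productions, the predict sets of those productions are pairwise disjoint, where PREDICT(N → α) = (FIRST(α) \ {ε}) ∪ (FOLLOW(N) if α ⇒* ε).

Relevant sets:
  FIRST(Y) = { 'y' }

For Y:
  PREDICT(Y → y ')') = { 'y' }
  PREDICT(Y → Y D num) = { 'y' }
For D:
  PREDICT(D → ')' y) = { ')' }
  PREDICT(D → y D num) = { 'y' }
  PREDICT(D → Y D ')') = { 'y' }

Conflict found: Predict set conflict for Y: { 'y' }
The grammar is NOT LL(1).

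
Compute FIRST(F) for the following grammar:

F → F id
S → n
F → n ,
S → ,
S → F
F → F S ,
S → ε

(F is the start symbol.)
{ 'n' }

From F → F id:
  - F is the symbol being defined: contributes nothing new
    F is not nullable, so stop
From F → n ,:
  - n is a terminal: add 'n' and stop
From F → F S ,:
  - F is the symbol being defined: contributes nothing new
    F is not nullable, so stop

Collecting: FIRST(F) = { 'n' }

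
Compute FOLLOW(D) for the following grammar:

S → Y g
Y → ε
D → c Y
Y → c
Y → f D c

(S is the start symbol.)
In Y → f D c: D is followed by c, add FIRST(c) \ {ε} = { 'c' }

Taking the union: FOLLOW(D) = { 'c' }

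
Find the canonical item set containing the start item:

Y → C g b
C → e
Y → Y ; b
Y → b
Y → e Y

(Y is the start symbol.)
First, augment the grammar with Y' → Y
I₀ = CLOSURE({ [Y' → . Y] }):
  [Y' → . Y] has the dot before Y: add [Y → . C g b], [Y → . Y ; b], [Y → . b], [Y → . e Y]
  [Y → . C g b] has the dot before C: add [C → . e]
No further items can be added.

I₀ = { [C → . e], [Y → . C g b], [Y → . Y ; b], [Y → . b], [Y → . e Y], [Y' → . Y] }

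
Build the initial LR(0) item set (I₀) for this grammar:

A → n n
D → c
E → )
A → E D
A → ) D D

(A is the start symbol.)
First, augment the grammar with A' → A
I₀ = CLOSURE({ [A' → . A] }):
  [A' → . A] has the dot before A: add [A → . n n], [A → . E D], [A → . ) D D]
  [A → . E D] has the dot before E: add [E → . )]
No further items can be added.

I₀ = { [A → . ) D D], [A → . E D], [A → . n n], [A' → . A], [E → . )] }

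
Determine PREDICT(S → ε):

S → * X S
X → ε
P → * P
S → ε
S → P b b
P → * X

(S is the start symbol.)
{ $ }

PREDICT(S → ε) = (FIRST(RHS) \ {ε}) ∪ (FOLLOW(S) if ε ∈ FIRST(RHS), i.e. RHS ⇒* ε)
The right-hand side is ε (FIRST(ε) = { ε }), so the predict set is FOLLOW(S) = { $ }
PREDICT(S → ε) = { $ }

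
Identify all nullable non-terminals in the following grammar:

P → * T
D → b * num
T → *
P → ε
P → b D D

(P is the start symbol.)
A non-terminal is nullable if it can derive ε (the empty string): either it has an ε-production, or it has a production whose right-hand side consists entirely of nullable non-terminals.

ε-productions: P → ε
So P is immediately nullable.
No further non-terminal can be added: every production for the remaining non-terminals contains a terminal or a non-nullable non-terminal.
Nullable = { 'P' }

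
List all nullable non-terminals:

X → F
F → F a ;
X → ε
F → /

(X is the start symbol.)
ε-productions: X → ε
So X is immediately nullable.
No further non-terminal can be added: every production for the remaining non-terminals contains a terminal or a non-nullable non-terminal.
Nullable = { 'X' }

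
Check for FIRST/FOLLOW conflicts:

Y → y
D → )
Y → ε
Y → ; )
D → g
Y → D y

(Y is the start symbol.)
No FIRST/FOLLOW conflicts.

Nullable non-terminals: Y.
FIRST sets used below: FIRST(D) = { ')', 'g' }

Y: nullable alternative(s) Y → ε; FOLLOW(Y) = { $ }
  Y → y: FIRST \ {ε} = { 'y' } — disjoint from FOLLOW(Y)
  Y → ε: FIRST \ {ε} = { } — this is the only nullable alternative, skip
  Y → ; ): FIRST \ {ε} = { ';' } — disjoint from FOLLOW(Y)
  Y → D y: FIRST \ {ε} = { ')', 'g' } — disjoint from FOLLOW(Y)

D has no nullable alternative, so no FIRST/FOLLOW check is needed there.

No FIRST/FOLLOW conflicts found.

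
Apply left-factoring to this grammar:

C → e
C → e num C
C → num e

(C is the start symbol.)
C → e C'
C' → ε
C' → num C
C → num e

Left-factoring transforms A → αβ₁ | αβ₂ into A → αA' and A' → β₁ | β₂
(α is the longest common prefix among the alternatives). Repeat until
no nonterminal has two alternatives with a common prefix.

Round 1: C has alternatives sharing prefix 'e'. Introduce C': C → e C'
  Add: C' → ε
  Add: C' → num C

No remaining common prefixes — done.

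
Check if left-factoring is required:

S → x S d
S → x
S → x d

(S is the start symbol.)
Left-factoring is needed when two productions for the same non-terminal
share a common prefix on the right-hand side.

Productions for S:
  S → x S d
  S → x
  S → x d

Found common prefix 'x' in productions for S

Answer: Yes, S has productions with common prefix 'x'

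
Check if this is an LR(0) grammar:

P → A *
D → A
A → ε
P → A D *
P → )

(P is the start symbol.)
No. Shift-reduce conflict between [A → .] and [P → . )]

A grammar is LR(0) if no state in the canonical LR(0) collection has:
  - both a shift item (dot before a terminal) and a complete item (shift-reduce conflict), or
  - two or more complete items (reduce-reduce conflict; the accept item [P' → P .] counts as a complete item here).

Augment with P' → P and build the canonical LR(0) collection (I0 = CLOSURE({[P' → . P]}), then GOTO on every symbol after a dot until no new states appear). It has 8 states:
  I0: { [A → .], [P → . )], [P → . A *], [P → . A D *], [P' → . P] }  — shift, reduce
  I1: { [P → ) .] }  — reduce
  I2: { [A → .], [D → . A], [P → A . *], [P → A . D *] }  — shift, reduce
  I3: { [P' → P .] }  — accept
  I4: { [P → A * .] }  — reduce
  I5: { [D → A .] }  — reduce
  I6: { [P → A D . *] }  — shift
  I7: { [P → A D * .] }  — reduce

Conflict in state I0:
  Shift-reduce conflict between [A → .] and [P → . )]
So the grammar is NOT LR(0).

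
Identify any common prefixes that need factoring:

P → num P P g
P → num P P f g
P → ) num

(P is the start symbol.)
Left-factoring is needed when two productions for the same non-terminal
share a common prefix on the right-hand side.

Productions for P:
  P → num P P g
  P → num P P f g
  P → ) num

Found common prefix 'num P P' in productions for P

Answer: Yes, P has productions with common prefix 'num P P'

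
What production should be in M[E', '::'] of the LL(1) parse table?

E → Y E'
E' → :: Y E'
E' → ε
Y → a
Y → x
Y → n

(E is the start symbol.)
E' → :: Y E'

To find M[E', '::'], we find productions for E' where '::' is in the predict set (PREDICT(N → α) = (FIRST(α) \ {ε}) ∪ (FOLLOW(N) if α ⇒* ε)).

Relevant sets:
  FOLLOW(E') = { $ }

E' → :: Y E': PREDICT = { '::' }
  '::' is in predict set, so this production goes in M[E', '::']
E' → ε: PREDICT = { $ }

M[E', '::'] = E' → :: Y E'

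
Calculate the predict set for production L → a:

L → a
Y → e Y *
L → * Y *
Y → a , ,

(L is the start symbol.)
PREDICT(L → a) = (FIRST(RHS) \ {ε}) ∪ (FOLLOW(L) if ε ∈ FIRST(RHS), i.e. RHS ⇒* ε)
FIRST(a) = { 'a' }
ε ∉ FIRST(a), so FOLLOW(L) is not added.
PREDICT(L → a) = { 'a' }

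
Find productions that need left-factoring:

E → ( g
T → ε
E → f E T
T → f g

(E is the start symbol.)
No, left-factoring is not needed

Left-factoring is needed when two productions for the same non-terminal
share a common prefix on the right-hand side.

Productions for E:
  E → ( g
  E → f E T
Productions for T:
  T → ε
  T → f g

No common prefixes found.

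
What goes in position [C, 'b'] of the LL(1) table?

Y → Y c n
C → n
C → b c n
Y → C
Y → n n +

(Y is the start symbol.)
C → b c n

To find M[C, 'b'], we find productions for C where 'b' is in the predict set (PREDICT(N → α) = (FIRST(α) \ {ε}) ∪ (FOLLOW(N) if α ⇒* ε)).

C → n: PREDICT = { 'n' }
C → b c n: PREDICT = { 'b' }
  'b' is in predict set, so this production goes in M[C, 'b']

M[C, 'b'] = C → b c n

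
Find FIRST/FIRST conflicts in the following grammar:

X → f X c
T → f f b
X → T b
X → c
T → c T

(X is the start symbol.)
A FIRST/FIRST conflict occurs when two productions N → α and N → β for the same non-terminal have FIRST(α) ∩ FIRST(β) ≠ ∅ (with ε ∈ FIRST of a nullable right-hand side, so two nullable alternatives also conflict).

FIRST sets of the non-terminals at (or reachable through a nullable prefix from) the front of some alternative:
  FIRST(T) = { 'c', 'f' }

Productions for X:
  X → f X c: FIRST = { 'f' }
  X → T b: FIRST = { 'c', 'f' }
  X → c: FIRST = { 'c' }
Productions for T:
  T → f f b: FIRST = { 'f' }
  T → c T: FIRST = { 'c' }

Conflict for X: X → f X c and X → T b
  Overlap: { 'f' }
Conflict for X: X → T b and X → c
  Overlap: { 'c' }

Answer: Yes. X → f X c / X → T b on { 'f' }; X → T b / X → c on { 'c' }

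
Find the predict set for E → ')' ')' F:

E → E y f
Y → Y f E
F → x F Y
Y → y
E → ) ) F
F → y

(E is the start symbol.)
PREDICT(E → ')' ')' F) = (FIRST(RHS) \ {ε}) ∪ (FOLLOW(E) if ε ∈ FIRST(RHS), i.e. RHS ⇒* ε)
FIRST(')' ')' F) = { ')' }
ε ∉ FIRST(')' ')' F), so FOLLOW(E) is not added.
PREDICT(E → ')' ')' F) = { ')' }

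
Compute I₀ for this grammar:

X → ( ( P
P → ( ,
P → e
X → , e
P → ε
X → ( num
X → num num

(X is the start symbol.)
First, augment the grammar with X' → X
I₀ = CLOSURE({ [X' → . X] }):
  [X' → . X] has the dot before X: add [X → . ( ( P], [X → . , e], [X → . ( num], [X → . num num]
No further items can be added.

I₀ = { [X → . ( ( P], [X → . ( num], [X → . , e], [X → . num num], [X' → . X] }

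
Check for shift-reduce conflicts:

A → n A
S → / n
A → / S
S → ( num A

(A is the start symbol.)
Augment with A' → A and build the canonical LR(0) collection (I0 = CLOSURE({[A' → . A]}), then GOTO on every symbol after a dot until no new states appear). It has 11 states:
  I0: { [A → . / S], [A → . n A], [A' → . A] }  — shift
  I1: { [A → / . S], [S → . ( num A], [S → . / n] }  — shift
  I2: { [A' → A .] }  — accept
  I3: { [A → . / S], [A → . n A], [A → n . A] }  — shift
  I4: { [A → n A .] }  — reduce
  I5: { [S → ( . num A] }  — shift
  I6: { [S → / . n] }  — shift
  I7: { [A → / S .] }  — reduce
  I8: { [S → / n .] }  — reduce
  I9: { [A → . / S], [A → . n A], [S → ( num . A] }  — shift
  I10: { [S → ( num A .] }  — reduce

No state contains both a complete item and a shift item.

Answer: No shift-reduce conflicts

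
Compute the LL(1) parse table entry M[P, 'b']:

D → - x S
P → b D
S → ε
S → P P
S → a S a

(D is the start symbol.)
P → b D

To find M[P, 'b'], we find productions for P where 'b' is in the predict set (PREDICT(N → α) = (FIRST(α) \ {ε}) ∪ (FOLLOW(N) if α ⇒* ε)).

P → b D: PREDICT = { 'b' }
  'b' is in predict set, so this production goes in M[P, 'b']

M[P, 'b'] = P → b D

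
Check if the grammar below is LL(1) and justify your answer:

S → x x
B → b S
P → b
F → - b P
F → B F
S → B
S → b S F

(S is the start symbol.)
Relevant sets:
  FIRST(B) = { 'b' }

For S:
  PREDICT(S → x x) = { 'x' }
  PREDICT(S → B) = { 'b' }
  PREDICT(S → b S F) = { 'b' }
For F:
  PREDICT(F → '-' b P) = { '-' }
  PREDICT(F → B F) = { 'b' }
B, P have a single production, so nothing to check there.

Conflict found: Predict set conflict for S: { 'b' }
The grammar is NOT LL(1).

Answer: No. Predict set conflict for S: { 'b' }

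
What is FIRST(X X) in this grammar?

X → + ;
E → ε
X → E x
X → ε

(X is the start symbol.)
FIRST sets of the non-terminals involved (from the grammar, by fixed-point iteration):
  FIRST(X) = { '+', 'x', ε }

To compute FIRST(X X), process the symbols left to right:
Symbol X is a non-terminal. Add FIRST(X) \ {ε} = { '+', 'x' }
X is nullable (ε ∈ FIRST(X)), continue to the next symbol.
Symbol X is a non-terminal. Add FIRST(X) \ {ε} = { '+', 'x' }
X is nullable (ε ∈ FIRST(X)), continue to the next symbol.
All symbols are nullable, so ε is in the result.
FIRST(X X) = { '+', 'x', ε }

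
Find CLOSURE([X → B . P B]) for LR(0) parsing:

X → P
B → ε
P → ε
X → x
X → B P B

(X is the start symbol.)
{ [P → .], [X → B . P B] }

Start with: [X → B . P B]
  [X → B . P B] has the dot before P: add [P → .]
No further items can be added.

CLOSURE = { [P → .], [X → B . P B] }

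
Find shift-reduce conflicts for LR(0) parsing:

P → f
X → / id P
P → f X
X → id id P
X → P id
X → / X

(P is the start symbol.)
A shift-reduce conflict occurs when an LR(0) state has both:
  - a complete (reduce) item [A → α .] (dot at the end), and
  - a shift item [B → β . c γ] (dot before a terminal).

Augment with P' → P and build the canonical LR(0) collection (I0 = CLOSURE({[P' → . P]}), then GOTO on every symbol after a dot until no new states appear). It has 13 states:
  I0: { [P → . f X], [P → . f], [P' → . P] }  — shift
  I1: { [P' → P .] }  — accept
  I2: { [P → . f X], [P → . f], [P → f . X], [P → f .], [X → . / X], [X → . / id P], [X → . P id], [X → . id id P] }  — shift, reduce
  I3: { [P → . f X], [P → . f], [X → . / X], [X → . / id P], [X → . P id], [X → . id id P], [X → / . X], [X → / . id P] }  — shift
  I4: { [X → P . id] }  — shift
  I5: { [P → f X .] }  — reduce
  I6: { [X → id . id P] }  — shift
  I7: { [P → . f X], [P → . f], [X → id id . P] }  — shift
  I8: { [X → id id P .] }  — reduce
  I9: { [X → P id .] }  — reduce
  I10: { [X → / X .] }  — reduce
  I11: { [P → . f X], [P → . f], [X → / id . P], [X → id . id P] }  — shift
  I12: { [X → / id P .] }  — reduce

I2 contains reduce item [P → f .] and shift items [P → . f], [P → . f X], [X → . / X], [X → . / id P], [X → . id id P] — shift-reduce conflict.

Answer: Yes — I2: [P → f .] vs [P → . f]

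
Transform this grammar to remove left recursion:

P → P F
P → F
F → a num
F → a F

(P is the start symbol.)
P is directly left-recursive. The standard transformation for
  A → A α₁ | ... | A α_m | β₁ | ... | β_n
is
  A  → β₁ A' | ... | β_n A'
  A' → α₁ A' | ... | α_m A' | ε

P → F becomes P → F P'
P → P F becomes P' → F P'
Add P' → ε

Productions for other non-terminals are unchanged:
  F → a num
  F → a F

Resulting grammar:
P → F P'
P' → F P'
P' → ε
F → a num
F → a F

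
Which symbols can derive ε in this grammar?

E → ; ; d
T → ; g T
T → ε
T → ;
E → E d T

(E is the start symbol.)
{ 'T' }

ε-productions: T → ε
So T is immediately nullable.
No further non-terminal can be added: every production for the remaining non-terminals contains a terminal or a non-nullable non-terminal.
Nullable = { 'T' }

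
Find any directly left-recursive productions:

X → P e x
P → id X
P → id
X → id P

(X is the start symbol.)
Direct left recursion occurs when N → N α for some non-terminal N (the right-hand side begins with the left-hand side itself).

X → P e x: starts with P
P → id X: starts with id
P → id: starts with id
X → id P: starts with id

No direct left recursion found.

Answer: No direct left recursion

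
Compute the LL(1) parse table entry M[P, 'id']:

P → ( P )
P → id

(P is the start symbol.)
To find M[P, 'id'], we find productions for P where 'id' is in the predict set (PREDICT(N → α) = (FIRST(α) \ {ε}) ∪ (FOLLOW(N) if α ⇒* ε)).

P → ( P ): PREDICT = { '(' }
P → id: PREDICT = { 'id' }
  'id' is in predict set, so this production goes in M[P, 'id']

M[P, 'id'] = P → id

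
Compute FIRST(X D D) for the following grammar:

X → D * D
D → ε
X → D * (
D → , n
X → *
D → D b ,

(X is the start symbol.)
{ '*', ',', 'b' }

FIRST sets of the non-terminals involved (from the grammar, by fixed-point iteration):
  FIRST(X) = { '*', ',', 'b' }

To compute FIRST(X D D), process the symbols left to right:
Symbol X is a non-terminal. Add FIRST(X) \ {ε} = { '*', ',', 'b' }
X is not nullable (ε ∉ FIRST(X)), so stop here.
FIRST(X D D) = { '*', ',', 'b' }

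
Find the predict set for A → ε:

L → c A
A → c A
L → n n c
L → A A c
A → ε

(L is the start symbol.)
PREDICT(A → ε) = (FIRST(RHS) \ {ε}) ∪ (FOLLOW(A) if ε ∈ FIRST(RHS), i.e. RHS ⇒* ε)
The right-hand side is ε (FIRST(ε) = { ε }), so the predict set is FOLLOW(A) = { $, 'c' }
PREDICT(A → ε) = { $, 'c' }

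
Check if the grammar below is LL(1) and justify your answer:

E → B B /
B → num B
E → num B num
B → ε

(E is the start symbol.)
No. Predict set conflict for E: { 'num' }

A grammar is LL(1) if for each non-terminal N with multiple productions, the predict sets of those productions are pairwise disjoint, where PREDICT(N → α) = (FIRST(α) \ {ε}) ∪ (FOLLOW(N) if α ⇒* ε).

Relevant sets:
  FIRST(B) = { 'num', ε }
  FOLLOW(B) = { '/', 'num' }

For E:
  PREDICT(E → B B '/') = { '/', 'num' }
  PREDICT(E → num B num) = { 'num' }
For B:
  PREDICT(B → num B) = { 'num' }
  PREDICT(B → ε) = { '/', 'num' }

Conflict found: Predict set conflict for E: { 'num' }
The grammar is NOT LL(1).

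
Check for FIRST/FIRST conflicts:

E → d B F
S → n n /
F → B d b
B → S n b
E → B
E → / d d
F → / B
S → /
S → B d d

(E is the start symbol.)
A FIRST/FIRST conflict occurs when two productions N → α and N → β for the same non-terminal have FIRST(α) ∩ FIRST(β) ≠ ∅ (with ε ∈ FIRST of a nullable right-hand side, so two nullable alternatives also conflict).

FIRST sets of the non-terminals at (or reachable through a nullable prefix from) the front of some alternative:
  FIRST(B) = { '/', 'n' }

Productions for E:
  E → d B F: FIRST = { 'd' }
  E → B: FIRST = { '/', 'n' }
  E → / d d: FIRST = { '/' }
Productions for S:
  S → n n /: FIRST = { 'n' }
  S → /: FIRST = { '/' }
  S → B d d: FIRST = { '/', 'n' }
Productions for F:
  F → B d b: FIRST = { '/', 'n' }
  F → / B: FIRST = { '/' }
B has only one production, so no FIRST/FIRST conflict is possible there.

Conflict for E: E → B and E → / d d
  Overlap: { '/' }
Conflict for S: S → n n / and S → B d d
  Overlap: { 'n' }
Conflict for S: S → / and S → B d d
  Overlap: { '/' }
Conflict for F: F → B d b and F → / B
  Overlap: { '/' }

Answer: Yes. E → B / E → '/' d d on { '/' }; S → n n '/' / S → B d d on { 'n' }; S → '/' / S → B d d on { '/' }; F → B d b / F → '/' B on { '/' }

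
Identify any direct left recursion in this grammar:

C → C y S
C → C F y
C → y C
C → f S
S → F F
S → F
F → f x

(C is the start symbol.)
Yes, C is left-recursive

Direct left recursion occurs when N → N α for some non-terminal N (the right-hand side begins with the left-hand side itself).

C → C y S: LEFT RECURSIVE (starts with C)
C → C F y: LEFT RECURSIVE (starts with C)
C → y C: starts with y
C → f S: starts with f
S → F F: starts with F
S → F: starts with F
F → f x: starts with f

The grammar has direct left recursion on: C.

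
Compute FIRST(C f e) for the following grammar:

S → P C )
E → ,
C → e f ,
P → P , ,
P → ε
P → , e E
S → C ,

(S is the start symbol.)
FIRST sets of the non-terminals involved (from the grammar, by fixed-point iteration):
  FIRST(C) = { 'e' }

To compute FIRST(C f e), process the symbols left to right:
Symbol C is a non-terminal. Add FIRST(C) \ {ε} = { 'e' }
C is not nullable (ε ∉ FIRST(C)), so stop here.
FIRST(C f e) = { 'e' }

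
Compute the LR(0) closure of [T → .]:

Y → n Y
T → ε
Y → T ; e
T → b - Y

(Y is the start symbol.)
To compute CLOSURE, for each item [A → α.Bβ] where B is a non-terminal, add [B → .γ] for all productions B → γ; repeat for the newly added items until nothing changes.

Start with: [T → .]
The dot is at the end, so nothing is added.

CLOSURE = { [T → .] }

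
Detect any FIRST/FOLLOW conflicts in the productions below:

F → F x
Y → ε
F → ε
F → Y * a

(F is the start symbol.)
Yes. F → F x with FOLLOW(F) on { 'x' }

Nullable non-terminals: F, Y.
FIRST sets used below: FIRST(F) = { '*', 'x', ε }, FIRST(Y) = { ε }

F: nullable alternative(s) F → ε; FOLLOW(F) = { $, 'x' }
  F → F x: FIRST \ {ε} = { '*', 'x' } — overlaps FOLLOW(F) on { 'x' }: CONFLICT
  F → ε: FIRST \ {ε} = { } — this is the only nullable alternative, skip
  F → Y * a: FIRST \ {ε} = { '*' } — disjoint from FOLLOW(F)
Y has a nullable alternative but only one production, so nothing to check.

So the grammar has 1 FIRST/FOLLOW conflict (marked CONFLICT above).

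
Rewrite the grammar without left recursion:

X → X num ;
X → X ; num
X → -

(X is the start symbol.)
X → - X'
X' → num ; X'
X' → ; num X'
X' → ε

X is directly left-recursive. The standard transformation for
  A → A α₁ | ... | A α_m | β₁ | ... | β_n
is
  A  → β₁ A' | ... | β_n A'
  A' → α₁ A' | ... | α_m A' | ε

X → - becomes X → - X'
X → X num ; becomes X' → num ; X'
X → X ; num becomes X' → ; num X'
Add X' → ε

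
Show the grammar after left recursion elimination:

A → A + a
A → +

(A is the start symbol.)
A is directly left-recursive. The standard transformation for
  A → A α₁ | ... | A α_m | β₁ | ... | β_n
is
  A  → β₁ A' | ... | β_n A'
  A' → α₁ A' | ... | α_m A' | ε

A → + becomes A → + A'
A → A + a becomes A' → + a A'
Add A' → ε

Resulting grammar:
A → + A'
A' → + a A'
A' → ε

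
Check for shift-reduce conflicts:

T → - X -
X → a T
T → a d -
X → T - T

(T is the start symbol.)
No shift-reduce conflicts

A shift-reduce conflict occurs when an LR(0) state has both:
  - a complete (reduce) item [A → α .] (dot at the end), and
  - a shift item [B → β . c γ] (dot before a terminal).

Augment with T' → T and build the canonical LR(0) collection (I0 = CLOSURE({[T' → . T]}), then GOTO on every symbol after a dot until no new states appear). It has 13 states:
  I0: { [T → . - X -], [T → . a d -], [T' → . T] }  — shift
  I1: { [T → - . X -], [T → . - X -], [T → . a d -], [X → . T - T], [X → . a T] }  — shift
  I2: { [T' → T .] }  — accept
  I3: { [T → a . d -] }  — shift
  I4: { [T → a d . -] }  — shift
  I5: { [T → a d - .] }  — reduce
  I6: { [X → T . - T] }  — shift
  I7: { [T → - X . -] }  — shift
  I8: { [T → . - X -], [T → . a d -], [T → a . d -], [X → a . T] }  — shift
  I9: { [X → a T .] }  — reduce
  I10: { [T → - X - .] }  — reduce
  I11: { [T → . - X -], [T → . a d -], [X → T - . T] }  — shift
  I12: { [X → T - T .] }  — reduce

No state contains both a complete item and a shift item.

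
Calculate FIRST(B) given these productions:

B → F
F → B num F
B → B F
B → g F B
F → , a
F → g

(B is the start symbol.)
To compute FIRST(B), examine every production with B on the left-hand side, reading each right-hand side left to right until a non-nullable symbol is reached.

FIRST sets of the other non-terminals involved (by the same procedure, iterated to a fixed point):
  FIRST(F) = { ',', 'g' }

From B → F:
  - F is a non-terminal: add FIRST(F) \ {ε} = { ',', 'g' }
    F is not nullable, so stop
From B → B F:
  - B is the symbol being defined: contributes nothing new
    B is not nullable, so stop
From B → g F B:
  - g is a terminal: add 'g' and stop

Collecting: FIRST(B) = { ',', 'g' }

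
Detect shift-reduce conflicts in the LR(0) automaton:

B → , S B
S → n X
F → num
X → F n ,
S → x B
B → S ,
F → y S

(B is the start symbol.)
No shift-reduce conflicts

A shift-reduce conflict occurs when an LR(0) state has both:
  - a complete (reduce) item [A → α .] (dot at the end), and
  - a shift item [B → β . c γ] (dot before a terminal).

Augment with B' → B and build the canonical LR(0) collection (I0 = CLOSURE({[B' → . B]}), then GOTO on every symbol after a dot until no new states appear). It has 17 states:
  I0: { [B → . , S B], [B → . S ,], [B' → . B], [S → . n X], [S → . x B] }  — shift
  I1: { [B → , . S B], [S → . n X], [S → . x B] }  — shift
  I2: { [B' → B .] }  — accept
  I3: { [B → S . ,] }  — shift
  I4: { [F → . num], [F → . y S], [S → n . X], [X → . F n ,] }  — shift
  I5: { [B → . , S B], [B → . S ,], [S → . n X], [S → . x B], [S → x . B] }  — shift
  I6: { [S → x B .] }  — reduce
  I7: { [X → F . n ,] }  — shift
  I8: { [S → n X .] }  — reduce
  I9: { [F → num .] }  — reduce
  I10: { [F → y . S], [S → . n X], [S → . x B] }  — shift
  I11: { [F → y S .] }  — reduce
  I12: { [X → F n . ,] }  — shift
  I13: { [X → F n , .] }  — reduce
  I14: { [B → S , .] }  — reduce
  I15: { [B → , S . B], [B → . , S B], [B → . S ,], [S → . n X], [S → . x B] }  — shift
  I16: { [B → , S B .] }  — reduce

No state contains both a complete item and a shift item.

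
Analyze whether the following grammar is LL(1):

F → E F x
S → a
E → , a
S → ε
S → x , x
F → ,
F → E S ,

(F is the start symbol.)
No. Predict set conflict for F: { ',' }

A grammar is LL(1) if for each non-terminal N with multiple productions, the predict sets of those productions are pairwise disjoint, where PREDICT(N → α) = (FIRST(α) \ {ε}) ∪ (FOLLOW(N) if α ⇒* ε).

Relevant sets:
  FIRST(E) = { ',' }
  FOLLOW(S) = { ',' }

For F:
  PREDICT(F → E F x) = { ',' }
  PREDICT(F → ',') = { ',' }
  PREDICT(F → E S ',') = { ',' }
For S:
  PREDICT(S → a) = { 'a' }
  PREDICT(S → ε) = { ',' }
  PREDICT(S → x ',' x) = { 'x' }
E has a single production, so nothing to check there.

Conflict found: Predict set conflict for F: { ',' }
The grammar is NOT LL(1).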